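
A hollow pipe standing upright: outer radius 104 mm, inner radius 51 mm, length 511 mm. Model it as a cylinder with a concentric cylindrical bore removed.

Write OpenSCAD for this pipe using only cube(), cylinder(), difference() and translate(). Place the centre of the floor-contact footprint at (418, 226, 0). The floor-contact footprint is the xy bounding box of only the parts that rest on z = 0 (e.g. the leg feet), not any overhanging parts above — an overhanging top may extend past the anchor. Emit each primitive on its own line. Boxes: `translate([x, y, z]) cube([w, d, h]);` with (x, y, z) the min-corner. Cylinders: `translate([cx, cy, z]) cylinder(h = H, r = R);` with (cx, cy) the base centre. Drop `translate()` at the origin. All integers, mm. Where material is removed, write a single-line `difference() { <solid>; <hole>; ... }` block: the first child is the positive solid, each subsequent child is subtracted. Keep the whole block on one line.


difference() { translate([418, 226, 0]) cylinder(h = 511, r = 104); translate([418, 226, 0]) cylinder(h = 511, r = 51); }


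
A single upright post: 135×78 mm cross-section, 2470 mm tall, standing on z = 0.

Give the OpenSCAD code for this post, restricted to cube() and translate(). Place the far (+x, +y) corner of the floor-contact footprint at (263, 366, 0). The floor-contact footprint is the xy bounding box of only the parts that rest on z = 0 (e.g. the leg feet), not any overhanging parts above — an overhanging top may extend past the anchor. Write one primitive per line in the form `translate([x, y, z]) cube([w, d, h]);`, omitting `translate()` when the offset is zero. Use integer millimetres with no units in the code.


translate([128, 288, 0]) cube([135, 78, 2470]);


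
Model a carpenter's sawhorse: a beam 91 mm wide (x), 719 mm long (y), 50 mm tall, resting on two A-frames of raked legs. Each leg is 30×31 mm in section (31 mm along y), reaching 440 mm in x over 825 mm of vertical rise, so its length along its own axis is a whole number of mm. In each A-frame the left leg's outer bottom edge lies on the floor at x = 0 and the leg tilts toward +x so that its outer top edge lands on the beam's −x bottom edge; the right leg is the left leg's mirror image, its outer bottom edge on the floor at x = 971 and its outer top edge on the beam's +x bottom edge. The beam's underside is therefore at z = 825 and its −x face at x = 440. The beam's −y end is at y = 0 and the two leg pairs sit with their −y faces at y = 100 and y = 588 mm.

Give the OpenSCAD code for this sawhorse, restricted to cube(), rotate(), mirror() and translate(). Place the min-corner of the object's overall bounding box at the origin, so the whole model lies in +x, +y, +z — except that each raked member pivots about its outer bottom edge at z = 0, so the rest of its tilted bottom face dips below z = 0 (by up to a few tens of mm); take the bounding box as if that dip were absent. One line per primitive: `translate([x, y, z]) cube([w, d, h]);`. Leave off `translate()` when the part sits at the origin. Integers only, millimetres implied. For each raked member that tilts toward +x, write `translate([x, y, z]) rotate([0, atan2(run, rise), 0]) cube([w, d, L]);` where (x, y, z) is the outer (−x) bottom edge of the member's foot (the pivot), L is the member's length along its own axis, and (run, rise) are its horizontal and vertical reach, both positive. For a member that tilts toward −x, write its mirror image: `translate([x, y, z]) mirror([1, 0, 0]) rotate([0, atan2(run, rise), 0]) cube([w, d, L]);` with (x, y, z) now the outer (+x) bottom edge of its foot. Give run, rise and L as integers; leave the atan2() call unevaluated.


translate([440, 0, 825]) cube([91, 719, 50]);
translate([0, 100, 0]) rotate([0, atan2(440, 825), 0]) cube([30, 31, 935]);
translate([971, 100, 0]) mirror([1, 0, 0]) rotate([0, atan2(440, 825), 0]) cube([30, 31, 935]);
translate([0, 588, 0]) rotate([0, atan2(440, 825), 0]) cube([30, 31, 935]);
translate([971, 588, 0]) mirror([1, 0, 0]) rotate([0, atan2(440, 825), 0]) cube([30, 31, 935]);


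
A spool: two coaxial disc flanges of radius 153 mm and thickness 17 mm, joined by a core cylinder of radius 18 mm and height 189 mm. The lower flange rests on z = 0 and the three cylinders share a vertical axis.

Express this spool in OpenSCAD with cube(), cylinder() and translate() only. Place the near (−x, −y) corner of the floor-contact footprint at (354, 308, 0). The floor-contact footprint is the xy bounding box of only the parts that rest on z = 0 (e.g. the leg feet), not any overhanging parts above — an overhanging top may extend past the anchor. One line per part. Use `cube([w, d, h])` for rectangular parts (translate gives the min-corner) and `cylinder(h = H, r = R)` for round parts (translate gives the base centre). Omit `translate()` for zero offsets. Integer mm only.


translate([507, 461, 0]) cylinder(h = 17, r = 153);
translate([507, 461, 17]) cylinder(h = 189, r = 18);
translate([507, 461, 206]) cylinder(h = 17, r = 153);


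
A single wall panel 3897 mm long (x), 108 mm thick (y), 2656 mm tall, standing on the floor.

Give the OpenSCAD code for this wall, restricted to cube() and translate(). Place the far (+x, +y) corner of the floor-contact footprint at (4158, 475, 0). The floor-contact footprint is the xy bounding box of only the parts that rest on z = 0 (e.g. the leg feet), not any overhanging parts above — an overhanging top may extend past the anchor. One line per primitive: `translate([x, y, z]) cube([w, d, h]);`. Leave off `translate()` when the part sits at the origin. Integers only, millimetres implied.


translate([261, 367, 0]) cube([3897, 108, 2656]);


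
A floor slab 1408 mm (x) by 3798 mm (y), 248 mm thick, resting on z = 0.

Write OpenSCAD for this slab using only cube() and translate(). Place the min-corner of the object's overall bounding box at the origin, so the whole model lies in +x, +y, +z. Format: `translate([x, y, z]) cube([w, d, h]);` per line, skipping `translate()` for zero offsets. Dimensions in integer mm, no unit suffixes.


cube([1408, 3798, 248]);


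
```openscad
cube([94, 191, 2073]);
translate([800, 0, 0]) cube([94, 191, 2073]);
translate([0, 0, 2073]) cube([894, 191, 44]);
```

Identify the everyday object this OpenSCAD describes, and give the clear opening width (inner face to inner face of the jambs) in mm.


A door frame. The clear opening width is 706 mm.

Two 2073 mm tall posts with a header on top — a door frame. The left jamb is 94 mm wide at x = 0; the right jamb starts at x = 800. The clear opening is 800 − 94 = 706 mm.


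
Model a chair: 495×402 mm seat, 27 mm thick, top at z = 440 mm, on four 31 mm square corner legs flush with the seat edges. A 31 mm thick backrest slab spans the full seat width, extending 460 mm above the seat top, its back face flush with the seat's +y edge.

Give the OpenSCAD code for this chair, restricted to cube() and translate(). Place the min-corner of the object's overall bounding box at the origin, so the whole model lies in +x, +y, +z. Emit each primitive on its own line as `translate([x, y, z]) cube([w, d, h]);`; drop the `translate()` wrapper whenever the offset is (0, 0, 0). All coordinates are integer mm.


translate([0, 0, 413]) cube([495, 402, 27]);
cube([31, 31, 413]);
translate([464, 0, 0]) cube([31, 31, 413]);
translate([0, 371, 0]) cube([31, 31, 413]);
translate([464, 371, 0]) cube([31, 31, 413]);
translate([0, 371, 440]) cube([495, 31, 460]);


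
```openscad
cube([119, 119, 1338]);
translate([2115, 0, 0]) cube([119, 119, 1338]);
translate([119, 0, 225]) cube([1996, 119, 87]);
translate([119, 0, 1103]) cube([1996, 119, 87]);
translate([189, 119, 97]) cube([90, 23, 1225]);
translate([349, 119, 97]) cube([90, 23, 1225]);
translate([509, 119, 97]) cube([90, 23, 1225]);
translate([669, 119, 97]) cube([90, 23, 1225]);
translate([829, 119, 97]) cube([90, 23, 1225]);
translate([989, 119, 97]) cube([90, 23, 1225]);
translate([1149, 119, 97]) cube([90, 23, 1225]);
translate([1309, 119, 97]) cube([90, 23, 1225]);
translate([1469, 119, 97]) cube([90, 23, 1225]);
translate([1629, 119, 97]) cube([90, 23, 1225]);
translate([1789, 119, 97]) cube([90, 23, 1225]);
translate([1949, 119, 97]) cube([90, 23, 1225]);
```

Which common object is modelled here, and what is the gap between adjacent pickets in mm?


A fence section. The picket gap is 70 mm.

Two posts, two rails, 12 pickets — a fence section. Span 1996 mm holds 12 pickets of 90 mm with 13 equal gaps: ⌊(1996 − 12·90) / 13⌋ = 70 mm.


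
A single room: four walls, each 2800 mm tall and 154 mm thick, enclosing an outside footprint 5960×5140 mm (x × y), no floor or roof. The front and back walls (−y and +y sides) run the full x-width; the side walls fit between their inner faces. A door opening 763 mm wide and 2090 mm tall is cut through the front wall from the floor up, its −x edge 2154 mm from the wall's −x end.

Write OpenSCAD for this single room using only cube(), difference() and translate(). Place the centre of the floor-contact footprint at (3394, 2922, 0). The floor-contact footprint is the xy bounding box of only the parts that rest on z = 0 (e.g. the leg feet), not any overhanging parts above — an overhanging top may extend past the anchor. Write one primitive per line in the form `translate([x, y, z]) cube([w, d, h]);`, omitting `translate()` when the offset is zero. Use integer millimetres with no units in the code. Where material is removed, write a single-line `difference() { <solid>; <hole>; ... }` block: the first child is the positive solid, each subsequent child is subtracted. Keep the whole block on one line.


difference() { translate([414, 352, 0]) cube([5960, 154, 2800]); translate([2568, 352, 0]) cube([763, 154, 2090]); }
translate([414, 5338, 0]) cube([5960, 154, 2800]);
translate([414, 506, 0]) cube([154, 4832, 2800]);
translate([6220, 506, 0]) cube([154, 4832, 2800]);


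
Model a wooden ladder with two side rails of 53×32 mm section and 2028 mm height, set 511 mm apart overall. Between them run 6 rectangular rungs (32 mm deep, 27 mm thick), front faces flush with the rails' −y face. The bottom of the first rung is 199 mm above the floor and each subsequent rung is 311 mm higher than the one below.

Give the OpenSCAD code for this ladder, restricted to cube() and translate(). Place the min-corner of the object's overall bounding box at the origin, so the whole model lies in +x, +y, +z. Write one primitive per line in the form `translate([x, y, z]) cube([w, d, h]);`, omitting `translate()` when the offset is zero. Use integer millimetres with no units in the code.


cube([53, 32, 2028]);
translate([458, 0, 0]) cube([53, 32, 2028]);
translate([53, 0, 199]) cube([405, 32, 27]);
translate([53, 0, 510]) cube([405, 32, 27]);
translate([53, 0, 821]) cube([405, 32, 27]);
translate([53, 0, 1132]) cube([405, 32, 27]);
translate([53, 0, 1443]) cube([405, 32, 27]);
translate([53, 0, 1754]) cube([405, 32, 27]);


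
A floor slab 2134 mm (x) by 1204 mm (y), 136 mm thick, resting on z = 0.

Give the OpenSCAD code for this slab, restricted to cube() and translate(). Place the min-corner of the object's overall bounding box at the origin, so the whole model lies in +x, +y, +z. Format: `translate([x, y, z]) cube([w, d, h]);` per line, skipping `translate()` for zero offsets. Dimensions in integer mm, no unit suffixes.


cube([2134, 1204, 136]);


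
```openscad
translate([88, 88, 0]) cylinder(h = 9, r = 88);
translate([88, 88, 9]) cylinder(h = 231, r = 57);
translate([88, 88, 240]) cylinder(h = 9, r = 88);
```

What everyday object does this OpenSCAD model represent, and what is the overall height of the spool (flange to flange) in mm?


A spool. The overall height is 249 mm.

Three coaxial cylinders, large–small–large — a spool. Two 9 mm flanges and a 231 mm core give 9 + 231 + 9 = 249 mm.


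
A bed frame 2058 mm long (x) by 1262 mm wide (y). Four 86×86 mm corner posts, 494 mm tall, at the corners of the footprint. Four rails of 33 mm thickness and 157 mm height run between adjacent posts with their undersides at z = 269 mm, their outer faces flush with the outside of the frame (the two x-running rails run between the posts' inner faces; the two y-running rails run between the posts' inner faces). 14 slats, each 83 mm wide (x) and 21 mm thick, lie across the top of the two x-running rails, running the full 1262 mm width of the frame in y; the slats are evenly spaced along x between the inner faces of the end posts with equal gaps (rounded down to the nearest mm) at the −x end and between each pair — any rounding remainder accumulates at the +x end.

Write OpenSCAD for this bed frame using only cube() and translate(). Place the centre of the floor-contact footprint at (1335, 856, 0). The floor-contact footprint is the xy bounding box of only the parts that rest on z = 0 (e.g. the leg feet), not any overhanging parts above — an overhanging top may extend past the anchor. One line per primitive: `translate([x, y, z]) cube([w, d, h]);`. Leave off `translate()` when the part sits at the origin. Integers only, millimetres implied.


// slat z = rail_z + rail_h = 269 + 157 = 426
// slat gap = ⌊(1886 − 14·83) / 15⌋ = 48
translate([306, 225, 0]) cube([86, 86, 494]);
translate([306, 1401, 0]) cube([86, 86, 494]);
translate([2278, 225, 0]) cube([86, 86, 494]);
translate([2278, 1401, 0]) cube([86, 86, 494]);
translate([392, 225, 269]) cube([1886, 33, 157]);
translate([392, 1454, 269]) cube([1886, 33, 157]);
translate([306, 311, 269]) cube([33, 1090, 157]);
translate([2331, 311, 269]) cube([33, 1090, 157]);
translate([440, 225, 426]) cube([83, 1262, 21]);
translate([571, 225, 426]) cube([83, 1262, 21]);
translate([702, 225, 426]) cube([83, 1262, 21]);
translate([833, 225, 426]) cube([83, 1262, 21]);
translate([964, 225, 426]) cube([83, 1262, 21]);
translate([1095, 225, 426]) cube([83, 1262, 21]);
translate([1226, 225, 426]) cube([83, 1262, 21]);
translate([1357, 225, 426]) cube([83, 1262, 21]);
translate([1488, 225, 426]) cube([83, 1262, 21]);
translate([1619, 225, 426]) cube([83, 1262, 21]);
translate([1750, 225, 426]) cube([83, 1262, 21]);
translate([1881, 225, 426]) cube([83, 1262, 21]);
translate([2012, 225, 426]) cube([83, 1262, 21]);
translate([2143, 225, 426]) cube([83, 1262, 21]);


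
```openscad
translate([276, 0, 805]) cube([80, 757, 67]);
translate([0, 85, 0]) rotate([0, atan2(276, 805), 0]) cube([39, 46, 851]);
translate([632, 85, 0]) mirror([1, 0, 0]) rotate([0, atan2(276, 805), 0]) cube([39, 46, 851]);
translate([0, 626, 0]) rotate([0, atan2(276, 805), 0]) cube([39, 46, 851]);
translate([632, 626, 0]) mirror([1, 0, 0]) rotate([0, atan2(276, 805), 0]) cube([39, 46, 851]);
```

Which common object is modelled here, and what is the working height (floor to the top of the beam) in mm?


A sawhorse. The overall height is 872 mm.

A beam across two mirrored pairs of raked legs — a sawhorse. The beam's underside is at z = 805 (matching the legs' vertical rise in atan2(276, 805)) and the beam is 67 mm tall, so its top is at 805 + 67 = 872 mm. The raked legs top out at the beam's underside, so that is the highest point.


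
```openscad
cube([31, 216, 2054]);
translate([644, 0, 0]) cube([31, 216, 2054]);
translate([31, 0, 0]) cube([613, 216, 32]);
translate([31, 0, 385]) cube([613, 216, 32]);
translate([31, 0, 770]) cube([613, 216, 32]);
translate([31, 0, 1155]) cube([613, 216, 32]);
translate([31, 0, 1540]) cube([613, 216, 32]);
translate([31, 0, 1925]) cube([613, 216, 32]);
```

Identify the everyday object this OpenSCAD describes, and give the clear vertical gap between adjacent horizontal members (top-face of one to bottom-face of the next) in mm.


A bookshelf. The clear shelf gap is 353 mm.

Two tall side panels with 6 horizontal boards between them — a bookshelf. The first two shelf undersides are at z = 0 and z = 385; with shelf thickness 32, the clear gap is 385 − 0 − 32 = 353 mm.


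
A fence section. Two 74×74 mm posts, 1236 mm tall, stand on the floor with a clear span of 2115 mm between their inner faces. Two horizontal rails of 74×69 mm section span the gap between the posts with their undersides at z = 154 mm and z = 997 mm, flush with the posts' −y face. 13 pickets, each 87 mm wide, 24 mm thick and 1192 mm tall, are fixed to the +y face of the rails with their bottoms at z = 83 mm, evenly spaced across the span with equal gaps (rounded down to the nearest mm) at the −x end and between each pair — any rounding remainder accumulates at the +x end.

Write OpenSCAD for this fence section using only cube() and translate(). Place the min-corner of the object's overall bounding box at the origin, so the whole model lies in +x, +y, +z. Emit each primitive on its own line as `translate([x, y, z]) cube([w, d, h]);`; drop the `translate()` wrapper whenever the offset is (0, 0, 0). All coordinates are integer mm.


cube([74, 74, 1236]);
translate([2189, 0, 0]) cube([74, 74, 1236]);
translate([74, 0, 154]) cube([2115, 74, 69]);
translate([74, 0, 997]) cube([2115, 74, 69]);
translate([144, 74, 83]) cube([87, 24, 1192]);
translate([301, 74, 83]) cube([87, 24, 1192]);
translate([458, 74, 83]) cube([87, 24, 1192]);
translate([615, 74, 83]) cube([87, 24, 1192]);
translate([772, 74, 83]) cube([87, 24, 1192]);
translate([929, 74, 83]) cube([87, 24, 1192]);
translate([1086, 74, 83]) cube([87, 24, 1192]);
translate([1243, 74, 83]) cube([87, 24, 1192]);
translate([1400, 74, 83]) cube([87, 24, 1192]);
translate([1557, 74, 83]) cube([87, 24, 1192]);
translate([1714, 74, 83]) cube([87, 24, 1192]);
translate([1871, 74, 83]) cube([87, 24, 1192]);
translate([2028, 74, 83]) cube([87, 24, 1192]);


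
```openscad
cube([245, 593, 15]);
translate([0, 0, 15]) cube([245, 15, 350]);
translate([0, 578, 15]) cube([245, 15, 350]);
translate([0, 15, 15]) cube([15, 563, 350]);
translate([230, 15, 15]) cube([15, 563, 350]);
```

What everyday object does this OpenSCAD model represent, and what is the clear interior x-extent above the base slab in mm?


An open box. The internal width is 215 mm.

A 245×593 base slab with four walls standing on it — an open box. The base is 245 mm wide and the walls are 15 mm thick, so the internal width is 245 − 2 × 15 = 215 mm.


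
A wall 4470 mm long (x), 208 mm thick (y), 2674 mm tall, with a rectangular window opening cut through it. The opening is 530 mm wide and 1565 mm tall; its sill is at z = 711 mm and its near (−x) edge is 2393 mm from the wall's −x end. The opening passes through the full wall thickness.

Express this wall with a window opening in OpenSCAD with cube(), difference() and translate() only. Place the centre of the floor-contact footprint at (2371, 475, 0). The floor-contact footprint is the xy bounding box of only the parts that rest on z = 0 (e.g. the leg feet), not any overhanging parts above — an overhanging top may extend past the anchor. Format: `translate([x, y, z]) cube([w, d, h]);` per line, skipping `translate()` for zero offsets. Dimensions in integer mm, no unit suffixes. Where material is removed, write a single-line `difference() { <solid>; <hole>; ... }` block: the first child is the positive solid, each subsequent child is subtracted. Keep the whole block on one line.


difference() { translate([136, 371, 0]) cube([4470, 208, 2674]); translate([2529, 371, 711]) cube([530, 208, 1565]); }


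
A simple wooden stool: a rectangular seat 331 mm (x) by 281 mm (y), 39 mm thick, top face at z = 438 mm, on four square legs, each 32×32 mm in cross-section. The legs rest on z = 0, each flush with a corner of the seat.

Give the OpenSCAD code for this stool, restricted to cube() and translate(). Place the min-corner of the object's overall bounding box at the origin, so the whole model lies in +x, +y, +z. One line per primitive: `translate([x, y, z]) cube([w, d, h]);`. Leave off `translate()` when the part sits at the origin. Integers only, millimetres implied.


// leg_h = 438 - 39 = 399
translate([0, 0, 399]) cube([331, 281, 39]);
cube([32, 32, 399]);
translate([299, 0, 0]) cube([32, 32, 399]);
translate([0, 249, 0]) cube([32, 32, 399]);
translate([299, 249, 0]) cube([32, 32, 399]);


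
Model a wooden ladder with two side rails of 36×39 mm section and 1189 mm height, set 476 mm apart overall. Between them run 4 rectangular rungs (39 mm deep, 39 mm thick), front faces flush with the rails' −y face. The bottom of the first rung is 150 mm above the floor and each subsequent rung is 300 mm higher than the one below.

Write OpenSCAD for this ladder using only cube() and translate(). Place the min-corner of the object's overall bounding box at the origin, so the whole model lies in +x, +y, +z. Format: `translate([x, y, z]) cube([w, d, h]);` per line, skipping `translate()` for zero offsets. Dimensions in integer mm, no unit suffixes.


// rung span = 476 - 2*36 = 404
// rung[k] z = 150 + k*300
cube([36, 39, 1189]);
translate([440, 0, 0]) cube([36, 39, 1189]);
translate([36, 0, 150]) cube([404, 39, 39]);
translate([36, 0, 450]) cube([404, 39, 39]);
translate([36, 0, 750]) cube([404, 39, 39]);
translate([36, 0, 1050]) cube([404, 39, 39]);


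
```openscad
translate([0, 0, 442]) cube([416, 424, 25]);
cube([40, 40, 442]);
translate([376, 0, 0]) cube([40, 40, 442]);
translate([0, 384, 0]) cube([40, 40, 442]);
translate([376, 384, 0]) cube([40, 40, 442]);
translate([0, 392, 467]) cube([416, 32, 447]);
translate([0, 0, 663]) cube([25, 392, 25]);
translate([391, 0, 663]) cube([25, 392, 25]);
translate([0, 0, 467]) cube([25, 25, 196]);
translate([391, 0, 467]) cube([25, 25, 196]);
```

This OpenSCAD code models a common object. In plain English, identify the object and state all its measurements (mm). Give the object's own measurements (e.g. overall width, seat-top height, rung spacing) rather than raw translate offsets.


A chair. The seat is a 416×424×25 mm slab with its top at z = 467 mm, on four 40×40 mm corner legs (flush with the seat edges, standing on z = 0). A flat backrest 32 mm thick, 447 mm tall, spans the full seat width and rises from the seat top along its +y edge, rear face flush with the rear of the seat. Two armrests of 25×25 mm section run along each side from the seat's front edge to the front of the backrest, top faces 221 mm above the seat top and outer faces flush with the seat's x-edges; a 25×25 mm post under the front of each armrest stands on the seat at the front corner.


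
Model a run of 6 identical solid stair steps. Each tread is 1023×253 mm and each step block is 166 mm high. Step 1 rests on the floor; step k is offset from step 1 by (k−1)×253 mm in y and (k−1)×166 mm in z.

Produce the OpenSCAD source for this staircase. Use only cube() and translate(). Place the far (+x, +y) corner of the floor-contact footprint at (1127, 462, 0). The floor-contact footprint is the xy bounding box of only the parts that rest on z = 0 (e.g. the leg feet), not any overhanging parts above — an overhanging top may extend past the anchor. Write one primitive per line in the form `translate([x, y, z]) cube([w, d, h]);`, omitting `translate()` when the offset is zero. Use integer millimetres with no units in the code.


translate([104, 209, 0]) cube([1023, 253, 166]);
translate([104, 462, 166]) cube([1023, 253, 166]);
translate([104, 715, 332]) cube([1023, 253, 166]);
translate([104, 968, 498]) cube([1023, 253, 166]);
translate([104, 1221, 664]) cube([1023, 253, 166]);
translate([104, 1474, 830]) cube([1023, 253, 166]);


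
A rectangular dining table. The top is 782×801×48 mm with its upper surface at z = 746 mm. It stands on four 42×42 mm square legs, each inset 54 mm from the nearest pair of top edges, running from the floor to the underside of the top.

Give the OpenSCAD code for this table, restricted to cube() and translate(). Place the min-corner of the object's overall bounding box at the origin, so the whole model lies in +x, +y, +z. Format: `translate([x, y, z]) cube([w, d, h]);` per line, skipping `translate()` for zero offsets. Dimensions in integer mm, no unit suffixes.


translate([0, 0, 698]) cube([782, 801, 48]);
translate([54, 54, 0]) cube([42, 42, 698]);
translate([686, 54, 0]) cube([42, 42, 698]);
translate([54, 705, 0]) cube([42, 42, 698]);
translate([686, 705, 0]) cube([42, 42, 698]);


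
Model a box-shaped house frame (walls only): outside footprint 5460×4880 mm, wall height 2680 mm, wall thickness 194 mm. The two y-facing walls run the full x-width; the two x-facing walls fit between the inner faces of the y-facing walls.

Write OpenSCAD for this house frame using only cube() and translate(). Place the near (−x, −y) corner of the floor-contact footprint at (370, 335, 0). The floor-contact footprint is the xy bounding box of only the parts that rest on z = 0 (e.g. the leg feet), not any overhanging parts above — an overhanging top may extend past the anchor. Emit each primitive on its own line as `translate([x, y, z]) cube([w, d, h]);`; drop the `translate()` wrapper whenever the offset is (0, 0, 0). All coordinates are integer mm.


translate([370, 335, 0]) cube([5460, 194, 2680]);
translate([370, 5021, 0]) cube([5460, 194, 2680]);
translate([370, 529, 0]) cube([194, 4492, 2680]);
translate([5636, 529, 0]) cube([194, 4492, 2680]);


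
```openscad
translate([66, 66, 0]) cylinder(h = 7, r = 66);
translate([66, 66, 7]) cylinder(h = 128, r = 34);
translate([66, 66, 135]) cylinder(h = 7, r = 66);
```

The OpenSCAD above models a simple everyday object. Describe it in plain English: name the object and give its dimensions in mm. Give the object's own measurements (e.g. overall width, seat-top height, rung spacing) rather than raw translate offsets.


A spool: two coaxial disc flanges of radius 66 mm and thickness 7 mm, joined by a core cylinder of radius 34 mm and height 128 mm. The lower flange rests on z = 0 and the three cylinders share a vertical axis.


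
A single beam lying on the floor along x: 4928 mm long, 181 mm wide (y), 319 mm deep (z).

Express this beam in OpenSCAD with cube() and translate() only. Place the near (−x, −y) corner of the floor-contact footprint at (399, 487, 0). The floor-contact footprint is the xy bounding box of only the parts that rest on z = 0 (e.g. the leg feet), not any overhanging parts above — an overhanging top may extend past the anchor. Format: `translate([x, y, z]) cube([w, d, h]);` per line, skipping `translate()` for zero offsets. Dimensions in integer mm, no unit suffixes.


translate([399, 487, 0]) cube([4928, 181, 319]);


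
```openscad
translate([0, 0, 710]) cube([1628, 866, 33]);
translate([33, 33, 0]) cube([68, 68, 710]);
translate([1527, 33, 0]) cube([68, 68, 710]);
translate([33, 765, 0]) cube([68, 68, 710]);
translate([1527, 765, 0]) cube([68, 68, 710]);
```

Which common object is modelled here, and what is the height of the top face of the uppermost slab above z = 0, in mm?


A table. The table height is 743 mm.

A 1628×866×33 slab sits at z = 710 on four 68 mm square posts — a table. The top surface is at 710 + 33 = 743 mm.


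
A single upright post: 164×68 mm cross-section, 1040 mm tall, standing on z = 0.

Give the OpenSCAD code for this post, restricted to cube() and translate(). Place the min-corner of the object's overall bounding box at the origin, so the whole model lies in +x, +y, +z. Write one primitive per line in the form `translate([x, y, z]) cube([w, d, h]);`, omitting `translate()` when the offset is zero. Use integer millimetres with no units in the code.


cube([164, 68, 1040]);


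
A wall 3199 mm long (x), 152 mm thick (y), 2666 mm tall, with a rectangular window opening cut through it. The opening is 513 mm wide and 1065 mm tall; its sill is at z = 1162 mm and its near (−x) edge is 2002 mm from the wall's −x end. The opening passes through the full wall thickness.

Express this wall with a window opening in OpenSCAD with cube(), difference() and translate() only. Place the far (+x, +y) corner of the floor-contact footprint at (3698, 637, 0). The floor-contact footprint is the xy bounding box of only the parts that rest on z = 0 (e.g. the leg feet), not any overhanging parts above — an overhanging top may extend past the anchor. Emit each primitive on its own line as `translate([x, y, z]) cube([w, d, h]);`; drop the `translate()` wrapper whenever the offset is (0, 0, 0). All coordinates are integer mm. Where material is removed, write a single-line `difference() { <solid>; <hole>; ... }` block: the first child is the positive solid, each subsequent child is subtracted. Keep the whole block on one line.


difference() { translate([499, 485, 0]) cube([3199, 152, 2666]); translate([2501, 485, 1162]) cube([513, 152, 1065]); }


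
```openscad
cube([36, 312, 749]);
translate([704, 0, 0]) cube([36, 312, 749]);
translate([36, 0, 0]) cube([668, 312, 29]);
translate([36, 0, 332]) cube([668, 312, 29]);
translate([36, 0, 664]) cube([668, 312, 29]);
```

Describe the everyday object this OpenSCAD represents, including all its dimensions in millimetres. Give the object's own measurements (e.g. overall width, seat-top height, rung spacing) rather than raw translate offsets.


An open bookshelf. Two side panels, each 36 mm thick, 312 mm deep and 749 mm tall, stand 740 mm apart (outside-to-outside). Between them sit 3 shelves, each 29 mm thick and 312 mm deep, spanning the full gap between the sides. The bottom shelf rests on the floor (its underside at z = 0) and the clear gap between one shelf's top and the next shelf's underside is 303 mm.


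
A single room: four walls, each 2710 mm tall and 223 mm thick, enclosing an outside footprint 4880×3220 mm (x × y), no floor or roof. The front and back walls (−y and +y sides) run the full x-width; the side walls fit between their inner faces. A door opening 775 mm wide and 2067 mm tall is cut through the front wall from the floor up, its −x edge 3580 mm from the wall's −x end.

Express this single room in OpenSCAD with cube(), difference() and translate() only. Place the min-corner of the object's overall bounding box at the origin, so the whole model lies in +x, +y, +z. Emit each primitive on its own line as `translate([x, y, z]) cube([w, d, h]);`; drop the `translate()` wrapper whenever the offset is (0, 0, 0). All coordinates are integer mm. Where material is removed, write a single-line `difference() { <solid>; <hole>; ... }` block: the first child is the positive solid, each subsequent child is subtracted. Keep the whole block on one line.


difference() { cube([4880, 223, 2710]); translate([3580, 0, 0]) cube([775, 223, 2067]); }
translate([0, 2997, 0]) cube([4880, 223, 2710]);
translate([0, 223, 0]) cube([223, 2774, 2710]);
translate([4657, 223, 0]) cube([223, 2774, 2710]);


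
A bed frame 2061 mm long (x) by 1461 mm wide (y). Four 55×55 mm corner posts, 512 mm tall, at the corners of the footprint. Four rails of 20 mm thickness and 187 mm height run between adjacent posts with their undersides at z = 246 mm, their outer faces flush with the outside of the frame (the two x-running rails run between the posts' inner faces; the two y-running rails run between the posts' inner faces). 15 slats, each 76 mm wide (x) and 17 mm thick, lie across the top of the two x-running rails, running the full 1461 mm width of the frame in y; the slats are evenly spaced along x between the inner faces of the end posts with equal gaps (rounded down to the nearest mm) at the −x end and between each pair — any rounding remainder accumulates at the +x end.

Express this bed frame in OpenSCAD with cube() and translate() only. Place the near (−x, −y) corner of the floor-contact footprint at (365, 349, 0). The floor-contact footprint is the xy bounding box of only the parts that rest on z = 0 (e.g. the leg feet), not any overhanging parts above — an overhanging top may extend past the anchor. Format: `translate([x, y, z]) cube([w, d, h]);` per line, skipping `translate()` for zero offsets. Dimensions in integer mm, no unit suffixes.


// slat z = rail_z + rail_h = 246 + 187 = 433
// slat gap = ⌊(1951 − 15·76) / 16⌋ = 50
translate([365, 349, 0]) cube([55, 55, 512]);
translate([365, 1755, 0]) cube([55, 55, 512]);
translate([2371, 349, 0]) cube([55, 55, 512]);
translate([2371, 1755, 0]) cube([55, 55, 512]);
translate([420, 349, 246]) cube([1951, 20, 187]);
translate([420, 1790, 246]) cube([1951, 20, 187]);
translate([365, 404, 246]) cube([20, 1351, 187]);
translate([2406, 404, 246]) cube([20, 1351, 187]);
translate([470, 349, 433]) cube([76, 1461, 17]);
translate([596, 349, 433]) cube([76, 1461, 17]);
translate([722, 349, 433]) cube([76, 1461, 17]);
translate([848, 349, 433]) cube([76, 1461, 17]);
translate([974, 349, 433]) cube([76, 1461, 17]);
translate([1100, 349, 433]) cube([76, 1461, 17]);
translate([1226, 349, 433]) cube([76, 1461, 17]);
translate([1352, 349, 433]) cube([76, 1461, 17]);
translate([1478, 349, 433]) cube([76, 1461, 17]);
translate([1604, 349, 433]) cube([76, 1461, 17]);
translate([1730, 349, 433]) cube([76, 1461, 17]);
translate([1856, 349, 433]) cube([76, 1461, 17]);
translate([1982, 349, 433]) cube([76, 1461, 17]);
translate([2108, 349, 433]) cube([76, 1461, 17]);
translate([2234, 349, 433]) cube([76, 1461, 17]);


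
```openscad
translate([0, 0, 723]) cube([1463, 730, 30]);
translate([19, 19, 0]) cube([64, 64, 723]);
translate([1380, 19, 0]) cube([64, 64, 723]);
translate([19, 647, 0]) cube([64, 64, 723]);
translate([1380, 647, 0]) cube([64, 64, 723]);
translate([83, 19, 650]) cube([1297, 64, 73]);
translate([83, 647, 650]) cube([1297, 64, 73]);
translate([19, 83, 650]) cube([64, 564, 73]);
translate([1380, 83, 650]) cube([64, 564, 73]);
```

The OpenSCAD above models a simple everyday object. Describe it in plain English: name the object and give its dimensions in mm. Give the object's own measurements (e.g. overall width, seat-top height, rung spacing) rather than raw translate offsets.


A table: top 1463 mm (x) × 730 mm (y), 30 mm thick, upper face at z = 753 mm, on four 64×64 mm square legs, each inset 19 mm from the nearest pair of top edges from z = 0 to the bottom of the top. Four apron rails, 64 mm thick and 73 mm tall, run between adjacent legs with their top edges flush with the underside of the top and their outer faces flush with the legs' outer faces.


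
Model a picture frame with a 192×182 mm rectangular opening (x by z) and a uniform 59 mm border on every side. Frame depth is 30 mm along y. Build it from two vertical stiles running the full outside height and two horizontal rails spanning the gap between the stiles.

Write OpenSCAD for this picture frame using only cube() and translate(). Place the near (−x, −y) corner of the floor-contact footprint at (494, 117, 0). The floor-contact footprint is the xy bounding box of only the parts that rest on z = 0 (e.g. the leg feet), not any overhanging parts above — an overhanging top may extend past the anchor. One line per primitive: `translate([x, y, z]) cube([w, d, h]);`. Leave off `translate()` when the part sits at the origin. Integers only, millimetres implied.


translate([494, 117, 0]) cube([59, 30, 300]);
translate([745, 117, 0]) cube([59, 30, 300]);
translate([553, 117, 0]) cube([192, 30, 59]);
translate([553, 117, 241]) cube([192, 30, 59]);


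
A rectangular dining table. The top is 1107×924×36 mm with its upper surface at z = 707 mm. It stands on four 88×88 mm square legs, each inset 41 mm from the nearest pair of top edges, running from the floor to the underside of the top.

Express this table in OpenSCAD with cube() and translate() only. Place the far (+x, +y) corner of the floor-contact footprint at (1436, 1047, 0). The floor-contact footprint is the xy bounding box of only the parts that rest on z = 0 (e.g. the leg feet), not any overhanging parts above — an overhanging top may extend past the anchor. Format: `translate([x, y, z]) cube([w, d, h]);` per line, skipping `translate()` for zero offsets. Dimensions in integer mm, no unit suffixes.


translate([370, 164, 671]) cube([1107, 924, 36]);
translate([411, 205, 0]) cube([88, 88, 671]);
translate([1348, 205, 0]) cube([88, 88, 671]);
translate([411, 959, 0]) cube([88, 88, 671]);
translate([1348, 959, 0]) cube([88, 88, 671]);


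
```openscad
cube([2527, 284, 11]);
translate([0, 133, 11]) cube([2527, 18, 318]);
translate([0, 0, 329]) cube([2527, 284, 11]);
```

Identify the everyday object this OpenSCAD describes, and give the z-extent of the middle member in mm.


An I-beam. The web height is 318 mm.

Two wide flanges with a thin centred web — an I-beam. Overall 340 mm minus two 11 mm flanges gives a web of 340 − 2·11 = 318 mm.


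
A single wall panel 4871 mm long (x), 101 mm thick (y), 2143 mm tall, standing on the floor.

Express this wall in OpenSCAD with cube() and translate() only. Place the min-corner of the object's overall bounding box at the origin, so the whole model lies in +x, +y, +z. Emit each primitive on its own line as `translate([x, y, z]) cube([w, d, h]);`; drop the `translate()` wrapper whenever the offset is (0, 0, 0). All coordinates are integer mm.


cube([4871, 101, 2143]);


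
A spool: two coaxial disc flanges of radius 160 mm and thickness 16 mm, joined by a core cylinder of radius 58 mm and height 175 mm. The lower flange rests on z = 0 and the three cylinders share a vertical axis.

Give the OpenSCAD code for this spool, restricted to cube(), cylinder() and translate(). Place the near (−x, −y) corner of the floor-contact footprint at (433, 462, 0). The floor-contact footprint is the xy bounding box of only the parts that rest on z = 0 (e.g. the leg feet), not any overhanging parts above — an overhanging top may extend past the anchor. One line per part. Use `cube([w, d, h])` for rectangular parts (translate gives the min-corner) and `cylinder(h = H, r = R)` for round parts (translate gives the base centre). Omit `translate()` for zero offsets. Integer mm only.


translate([593, 622, 0]) cylinder(h = 16, r = 160);
translate([593, 622, 16]) cylinder(h = 175, r = 58);
translate([593, 622, 191]) cylinder(h = 16, r = 160);


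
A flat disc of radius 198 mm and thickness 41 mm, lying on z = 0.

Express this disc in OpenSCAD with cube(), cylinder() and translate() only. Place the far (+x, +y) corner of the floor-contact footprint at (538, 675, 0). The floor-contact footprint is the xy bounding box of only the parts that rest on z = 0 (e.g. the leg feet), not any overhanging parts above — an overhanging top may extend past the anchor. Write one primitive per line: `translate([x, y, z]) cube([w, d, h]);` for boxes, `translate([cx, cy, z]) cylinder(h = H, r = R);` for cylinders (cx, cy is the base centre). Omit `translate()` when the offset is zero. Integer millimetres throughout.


translate([340, 477, 0]) cylinder(h = 41, r = 198);


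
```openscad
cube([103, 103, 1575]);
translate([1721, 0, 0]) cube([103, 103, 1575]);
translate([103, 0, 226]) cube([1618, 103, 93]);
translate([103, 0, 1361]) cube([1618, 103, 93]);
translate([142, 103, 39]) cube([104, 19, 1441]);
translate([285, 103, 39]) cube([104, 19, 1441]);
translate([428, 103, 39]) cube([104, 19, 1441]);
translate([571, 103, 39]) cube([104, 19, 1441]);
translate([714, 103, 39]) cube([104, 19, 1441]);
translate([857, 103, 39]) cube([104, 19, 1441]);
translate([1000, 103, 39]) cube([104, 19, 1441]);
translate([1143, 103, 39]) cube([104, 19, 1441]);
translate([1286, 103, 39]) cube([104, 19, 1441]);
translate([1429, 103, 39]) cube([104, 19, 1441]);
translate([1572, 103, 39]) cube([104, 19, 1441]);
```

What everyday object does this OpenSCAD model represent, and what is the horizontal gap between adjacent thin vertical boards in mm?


A fence section. The picket gap is 39 mm.

Two posts, two rails, 11 pickets — a fence section. Span 1618 mm holds 11 pickets of 104 mm with 12 equal gaps: ⌊(1618 − 11·104) / 12⌋ = 39 mm.


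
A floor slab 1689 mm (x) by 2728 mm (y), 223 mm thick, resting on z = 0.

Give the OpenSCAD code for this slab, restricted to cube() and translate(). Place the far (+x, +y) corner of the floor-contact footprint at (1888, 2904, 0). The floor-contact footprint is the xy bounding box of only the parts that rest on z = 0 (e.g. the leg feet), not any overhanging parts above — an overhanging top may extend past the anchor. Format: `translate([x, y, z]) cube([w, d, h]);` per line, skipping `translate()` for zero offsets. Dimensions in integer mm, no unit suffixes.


translate([199, 176, 0]) cube([1689, 2728, 223]);
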